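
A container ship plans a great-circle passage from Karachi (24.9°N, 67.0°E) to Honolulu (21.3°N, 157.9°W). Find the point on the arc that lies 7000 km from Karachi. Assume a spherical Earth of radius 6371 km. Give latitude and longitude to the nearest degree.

≈ (48°N, 143°E)

Write both endpoints as unit vectors p₁, p₂ with components (cos φ cos λ, cos φ sin λ, sin φ).
The central angle between the endpoints is δ = arccos(p₁·p₂) ≈ 2.033 rad (116.5°). The total great-circle distance is δ·R ≈ 2.033 × 6371 ≈ 12950 km, so the target fraction is f = 7000/12950 ≈ 0.541.
Interpolate at f ≈ 0.541 with slerp weights a = sin((1−f)δ)/sin δ ≈ 0.898, b = sin(fδ)/sin δ ≈ 0.995.
p = a·p₁ + b·p₂ ≈ (-0.541, 0.401, 0.740); φ = arcsin(p_z) ≈ 47.69°, λ = atan2(p_y, p_x) ≈ 143.42°.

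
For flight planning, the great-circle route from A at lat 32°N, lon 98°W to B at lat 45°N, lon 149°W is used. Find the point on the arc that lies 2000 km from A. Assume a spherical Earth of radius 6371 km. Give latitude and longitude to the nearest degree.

The haversine formula gives a central angle δ ≈ 0.720 rad (41.2°) between the endpoints. The total great-circle distance is δ·R ≈ 0.720 × 6371 ≈ 4584 km, so the target fraction is f = 2000/4584 ≈ 0.436.
Interpolate at f ≈ 0.436 with slerp weights a = sin((1−f)δ)/sin δ ≈ 0.599, b = sin(fδ)/sin δ ≈ 0.469.
p = a·p₁ + b·p₂ ≈ (-0.355, -0.673, 0.649); φ = arcsin(p_z) ≈ 40.44°, λ = atan2(p_y, p_x) ≈ -117.77°.

≈ lat 40°N, lon 118°W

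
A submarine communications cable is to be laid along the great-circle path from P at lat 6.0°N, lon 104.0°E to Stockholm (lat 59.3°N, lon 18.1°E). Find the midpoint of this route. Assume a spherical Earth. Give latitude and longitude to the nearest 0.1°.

≈ lat 40.0°N, lon 77.7°E

Convert each endpoint to a unit vector on the sphere (x = cos φ cos λ, y = cos φ sin λ, z = sin φ).
The central angle between the endpoints is δ = arccos(p₁·p₂) ≈ 1.444 rad (82.8°).
Interpolate at f = 1/2 with slerp weights a = sin((1−f)δ)/sin δ ≈ 0.666, b = sin(fδ)/sin δ ≈ 0.666.
p = a·p₁ + b·p₂ ≈ (0.163, 0.749, 0.643); φ = arcsin(p_z) ≈ 39.98°, λ = atan2(p_y, p_x) ≈ 77.71°.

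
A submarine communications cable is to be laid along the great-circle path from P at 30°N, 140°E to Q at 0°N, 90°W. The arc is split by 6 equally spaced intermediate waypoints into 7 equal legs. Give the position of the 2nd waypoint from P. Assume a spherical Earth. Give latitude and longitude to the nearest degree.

Convert each endpoint to a unit vector on the sphere (x = cos φ cos λ, y = cos φ sin λ, z = sin φ).
The central angle between the endpoints is δ = arccos(p₁·p₂) ≈ 2.161 rad (123.8°).
Interpolate at f = 2/7 with slerp weights a = sin((1−f)δ)/sin δ ≈ 1.203, b = sin(fδ)/sin δ ≈ 0.697.
p = a·p₁ + b·p₂ ≈ (-0.798, -0.027, 0.602); φ = arcsin(p_z) ≈ 36.99°, λ = atan2(p_y, p_x) ≈ -178.06°.

≈ 37°N, 178°W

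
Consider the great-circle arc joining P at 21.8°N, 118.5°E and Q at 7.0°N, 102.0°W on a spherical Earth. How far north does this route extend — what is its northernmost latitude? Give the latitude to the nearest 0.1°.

The great circle lies in the plane with unit normal n̂ = (p₁ × p₂)/|p₁ × p₂|.
Here n̂_z ≈ +0.793; the vertex latitude is φ_max = arccos|n̂_z| ≈ 37.6°.
Check via Clairaut: cos φ_max = |cos φ₁| · sin C = cos(21.8°)·sin(58.6°) ≈ 0.793, again giving ≈ 37.6°.

≈ 37.6°N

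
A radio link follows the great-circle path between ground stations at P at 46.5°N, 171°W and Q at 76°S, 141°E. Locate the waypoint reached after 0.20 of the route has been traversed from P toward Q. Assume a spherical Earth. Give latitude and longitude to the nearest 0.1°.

≈ 21.7°N, 176.9°W

Write both endpoints as unit vectors p₁, p₂ with components (cos φ cos λ, cos φ sin λ, sin φ).
The central angle between the endpoints is δ = arccos(p₁·p₂) ≈ 2.205 rad (126.3°).
Interpolate at f = 0.20 with slerp weights a = sin((1−f)δ)/sin δ ≈ 1.218, b = sin(fδ)/sin δ ≈ 0.530.
p = a·p₁ + b·p₂ ≈ (-0.928, -0.051, 0.370); φ = arcsin(p_z) ≈ 21.69°, λ = atan2(p_y, p_x) ≈ -176.88°.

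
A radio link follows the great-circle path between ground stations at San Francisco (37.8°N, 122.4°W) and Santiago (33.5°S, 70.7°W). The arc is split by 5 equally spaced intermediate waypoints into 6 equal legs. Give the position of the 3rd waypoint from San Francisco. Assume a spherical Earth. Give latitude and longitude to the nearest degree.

Convert each endpoint to a unit vector on the sphere (x = cos φ cos λ, y = cos φ sin λ, z = sin φ).
The central angle between the endpoints is δ = arccos(p₁·p₂) ≈ 1.501 rad (86.0°).
Interpolate at f = 3/6 with slerp weights a = sin((1−f)δ)/sin δ ≈ 0.684, b = sin(fδ)/sin δ ≈ 0.684.
p = a·p₁ + b·p₂ ≈ (-0.101, -0.994, 0.042); φ = arcsin(p_z) ≈ 2.39°, λ = atan2(p_y, p_x) ≈ -95.80°.

≈ 2°N, 96°W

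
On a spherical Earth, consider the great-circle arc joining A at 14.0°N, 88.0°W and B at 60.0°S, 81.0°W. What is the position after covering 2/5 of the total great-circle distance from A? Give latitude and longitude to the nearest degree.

≈ 16°S, 86°W

Write both endpoints as unit vectors p₁, p₂ with components (cos φ cos λ, cos φ sin λ, sin φ).
The central angle between the endpoints is δ = arccos(p₁·p₂) ≈ 1.295 rad (74.2°).
Interpolate at f = 2/5 with slerp weights a = sin((1−f)δ)/sin δ ≈ 0.729, b = sin(fδ)/sin δ ≈ 0.515.
p = a·p₁ + b·p₂ ≈ (0.065, -0.961, -0.269); φ = arcsin(p_z) ≈ -15.63°, λ = atan2(p_y, p_x) ≈ -86.13°.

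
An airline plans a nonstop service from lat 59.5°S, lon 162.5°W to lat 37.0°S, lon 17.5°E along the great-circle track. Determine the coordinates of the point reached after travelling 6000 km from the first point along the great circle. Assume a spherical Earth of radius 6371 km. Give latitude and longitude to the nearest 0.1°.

The haversine formula gives a central angle δ ≈ 1.457 rad (83.5°) between the endpoints. The total great-circle distance is δ·R ≈ 1.457 × 6371 ≈ 9285 km, so the target fraction is f = 6000/9285 ≈ 0.646.
Interpolate at f ≈ 0.646 with slerp weights a = sin((1−f)δ)/sin δ ≈ 0.496, b = sin(fδ)/sin δ ≈ 0.814.
p = a·p₁ + b·p₂ ≈ (0.380, 0.120, -0.917); φ = arcsin(p_z) ≈ -66.54°, λ = atan2(p_y, p_x) ≈ 17.50°.

≈ lat 66.5°S, lon 17.5°E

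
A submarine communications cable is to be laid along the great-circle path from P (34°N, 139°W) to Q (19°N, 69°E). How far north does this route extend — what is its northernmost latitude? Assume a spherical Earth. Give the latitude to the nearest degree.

≈ 65°N

The great circle lies in the plane with unit normal n̂ = (p₁ × p₂)/|p₁ × p₂|.
Here n̂_z ≈ -0.428; the vertex latitude is φ_max = arccos|n̂_z| ≈ 64.7°.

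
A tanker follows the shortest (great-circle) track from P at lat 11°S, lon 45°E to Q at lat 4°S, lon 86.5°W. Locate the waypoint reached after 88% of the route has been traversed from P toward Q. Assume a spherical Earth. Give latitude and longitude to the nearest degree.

Write both endpoints as unit vectors p₁, p₂ with components (cos φ cos λ, cos φ sin λ, sin φ).
The central angle between the endpoints is δ = arccos(p₁·p₂) ≈ 2.260 rad (129.5°).
Interpolate at f = 0.88 with slerp weights a = sin((1−f)δ)/sin δ ≈ 0.347, b = sin(fδ)/sin δ ≈ 1.184.
p = a·p₁ + b·p₂ ≈ (0.313, -0.938, -0.149); φ = arcsin(p_z) ≈ -8.56°, λ = atan2(p_y, p_x) ≈ -71.55°.

≈ lat 9°S, lon 72°W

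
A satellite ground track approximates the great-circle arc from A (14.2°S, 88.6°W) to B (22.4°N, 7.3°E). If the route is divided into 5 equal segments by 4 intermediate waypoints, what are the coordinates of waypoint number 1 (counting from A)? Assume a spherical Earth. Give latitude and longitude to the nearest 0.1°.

≈ (6.5°S, 69.7°W)

Convert each endpoint to a unit vector on the sphere (x = cos φ cos λ, y = cos φ sin λ, z = sin φ).
The central angle between the endpoints is δ = arccos(p₁·p₂) ≈ 1.757 rad (100.7°).
Interpolate at f = 1/5 with slerp weights a = sin((1−f)δ)/sin δ ≈ 1.004, b = sin(fδ)/sin δ ≈ 0.350.
p = a·p₁ + b·p₂ ≈ (0.345, -0.932, -0.113); φ = arcsin(p_z) ≈ -6.47°, λ = atan2(p_y, p_x) ≈ -69.68°.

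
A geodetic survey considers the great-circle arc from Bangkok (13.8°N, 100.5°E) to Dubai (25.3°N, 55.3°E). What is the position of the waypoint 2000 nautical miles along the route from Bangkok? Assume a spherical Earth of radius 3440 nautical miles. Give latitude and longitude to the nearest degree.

≈ (24°N, 67°E)

Write both endpoints as unit vectors p₁, p₂ with components (cos φ cos λ, cos φ sin λ, sin φ).
The central angle between the endpoints is δ = arccos(p₁·p₂) ≈ 0.766 rad (43.9°). The total great-circle distance is δ·R ≈ 0.766 × 3440 ≈ 2635 nmi, so the target fraction is f = 2000/2635 ≈ 0.759.
Interpolate at f ≈ 0.759 with slerp weights a = sin((1−f)δ)/sin δ ≈ 0.265, b = sin(fδ)/sin δ ≈ 0.792.
p = a·p₁ + b·p₂ ≈ (0.361, 0.842, 0.402); φ = arcsin(p_z) ≈ 23.68°, λ = atan2(p_y, p_x) ≈ 66.80°.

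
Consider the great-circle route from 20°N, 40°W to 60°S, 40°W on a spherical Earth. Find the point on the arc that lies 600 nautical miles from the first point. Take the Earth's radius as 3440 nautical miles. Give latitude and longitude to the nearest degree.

≈ 10°N, 40°W

Convert each endpoint to a unit vector on the sphere (x = cos φ cos λ, y = cos φ sin λ, z = sin φ).
The central angle between the endpoints is δ = arccos(p₁·p₂) ≈ 1.396 rad (80.0°). The total great-circle distance is δ·R ≈ 1.396 × 3440 ≈ 4803 nmi, so the target fraction is f = 600/4803 ≈ 0.125.
Interpolate at f ≈ 0.125 with slerp weights a = sin((1−f)δ)/sin δ ≈ 0.954, b = sin(fδ)/sin δ ≈ 0.176.
p = a·p₁ + b·p₂ ≈ (0.754, -0.633, 0.174); φ = arcsin(p_z) ≈ 10.01°, λ = atan2(p_y, p_x) ≈ -40.00°.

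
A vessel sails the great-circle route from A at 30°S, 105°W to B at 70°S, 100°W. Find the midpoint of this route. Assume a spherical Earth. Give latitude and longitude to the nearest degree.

≈ 50°S, 104°W

The haversine formula gives a central angle δ ≈ 0.700 rad (40.1°) between the endpoints.
Interpolate at f = 1/2 with slerp weights a = sin((1−f)δ)/sin δ ≈ 0.532, b = sin(fδ)/sin δ ≈ 0.532.
p = a·p₁ + b·p₂ ≈ (-0.151, -0.625, -0.766); φ = arcsin(p_z) ≈ -50.02°, λ = atan2(p_y, p_x) ≈ -103.58°.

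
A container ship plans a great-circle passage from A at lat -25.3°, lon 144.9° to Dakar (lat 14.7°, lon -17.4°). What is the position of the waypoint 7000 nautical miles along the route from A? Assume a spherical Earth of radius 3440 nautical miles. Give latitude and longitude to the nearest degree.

Write both endpoints as unit vectors p₁, p₂ with components (cos φ cos λ, cos φ sin λ, sin φ).
The central angle between the endpoints is δ = arccos(p₁·p₂) ≈ 2.798 rad (160.3°). The total great-circle distance is δ·R ≈ 2.798 × 3440 ≈ 9625 nmi, so the target fraction is f = 7000/9625 ≈ 0.727.
Interpolate at f ≈ 0.727 with slerp weights a = sin((1−f)δ)/sin δ ≈ 2.051, b = sin(fδ)/sin δ ≈ 2.654.
p = a·p₁ + b·p₂ ≈ (0.932, 0.299, -0.203); φ = arcsin(p_z) ≈ -11.72°, λ = atan2(p_y, p_x) ≈ 17.76°.

≈ lat -12°, lon 18°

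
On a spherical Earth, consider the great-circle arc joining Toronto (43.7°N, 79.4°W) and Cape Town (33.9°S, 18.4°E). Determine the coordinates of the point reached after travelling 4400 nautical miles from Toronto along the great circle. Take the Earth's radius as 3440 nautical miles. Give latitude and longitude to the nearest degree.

Write both endpoints as unit vectors p₁, p₂ with components (cos φ cos λ, cos φ sin λ, sin φ).
The central angle between the endpoints is δ = arccos(p₁·p₂) ≈ 2.056 rad (117.8°). The total great-circle distance is δ·R ≈ 2.056 × 3440 ≈ 7074 nmi, so the target fraction is f = 4400/7074 ≈ 0.622.
Interpolate at f ≈ 0.622 with slerp weights a = sin((1−f)δ)/sin δ ≈ 0.793, b = sin(fδ)/sin δ ≈ 1.083.
p = a·p₁ + b·p₂ ≈ (0.958, -0.280, -0.056); φ = arcsin(p_z) ≈ -3.21°, λ = atan2(p_y, p_x) ≈ -16.28°.

≈ (3°S, 16°W)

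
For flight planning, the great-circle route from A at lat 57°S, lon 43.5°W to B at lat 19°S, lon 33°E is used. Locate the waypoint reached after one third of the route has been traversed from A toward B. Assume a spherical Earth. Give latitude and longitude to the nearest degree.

From cos δ = sin φ₁ sin φ₂ + cos φ₁ cos φ₂ cos Δλ, the central angle is δ ≈ 1.167 rad (66.8°).
Interpolate at f = 1/3 with slerp weights a = sin((1−f)δ)/sin δ ≈ 0.763, b = sin(fδ)/sin δ ≈ 0.412.
p = a·p₁ + b·p₂ ≈ (0.629, -0.074, -0.774); φ = arcsin(p_z) ≈ -50.74°, λ = atan2(p_y, p_x) ≈ -6.69°.

≈ lat 51°S, lon 7°W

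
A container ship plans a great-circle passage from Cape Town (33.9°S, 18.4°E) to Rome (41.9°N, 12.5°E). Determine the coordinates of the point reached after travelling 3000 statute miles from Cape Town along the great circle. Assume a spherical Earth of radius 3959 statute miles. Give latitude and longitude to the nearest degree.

Write both endpoints as unit vectors p₁, p₂ with components (cos φ cos λ, cos φ sin λ, sin φ).
The central angle between the endpoints is δ = arccos(p₁·p₂) ≈ 1.326 rad (76.0°). The total great-circle distance is δ·R ≈ 1.326 × 3959 ≈ 5251 mi, so the target fraction is f = 3000/5251 ≈ 0.571.
Interpolate at f ≈ 0.571 with slerp weights a = sin((1−f)δ)/sin δ ≈ 0.555, b = sin(fδ)/sin δ ≈ 0.708.
p = a·p₁ + b·p₂ ≈ (0.952, 0.260, 0.164); φ = arcsin(p_z) ≈ 9.41°, λ = atan2(p_y, p_x) ≈ 15.25°.

≈ 9°N, 15°E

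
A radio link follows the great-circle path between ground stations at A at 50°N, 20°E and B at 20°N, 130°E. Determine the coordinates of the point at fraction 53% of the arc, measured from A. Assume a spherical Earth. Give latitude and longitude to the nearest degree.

From cos δ = sin φ₁ sin φ₂ + cos φ₁ cos φ₂ cos Δλ, the central angle is δ ≈ 1.515 rad (86.8°).
Interpolate at f = 0.53 with slerp weights a = sin((1−f)δ)/sin δ ≈ 0.655, b = sin(fδ)/sin δ ≈ 0.721.
p = a·p₁ + b·p₂ ≈ (-0.040, 0.663, 0.748); φ = arcsin(p_z) ≈ 48.41°, λ = atan2(p_y, p_x) ≈ 93.45°.

≈ 48°N, 93°E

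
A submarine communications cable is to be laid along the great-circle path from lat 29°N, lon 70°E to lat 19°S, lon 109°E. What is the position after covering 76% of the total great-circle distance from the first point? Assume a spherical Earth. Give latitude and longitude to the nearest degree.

≈ lat 7°S, lon 100°E

Write both endpoints as unit vectors p₁, p₂ with components (cos φ cos λ, cos φ sin λ, sin φ).
The central angle between the endpoints is δ = arccos(p₁·p₂) ≈ 1.065 rad (61.0°).
Interpolate at f = 0.76 with slerp weights a = sin((1−f)δ)/sin δ ≈ 0.289, b = sin(fδ)/sin δ ≈ 0.827.
p = a·p₁ + b·p₂ ≈ (-0.168, 0.977, -0.129); φ = arcsin(p_z) ≈ -7.43°, λ = atan2(p_y, p_x) ≈ 99.77°.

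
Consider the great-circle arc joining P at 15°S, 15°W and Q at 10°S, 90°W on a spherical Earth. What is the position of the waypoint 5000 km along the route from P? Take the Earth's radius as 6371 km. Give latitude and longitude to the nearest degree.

From cos δ = sin φ₁ sin φ₂ + cos φ₁ cos φ₂ cos Δλ, the central angle is δ ≈ 1.275 rad (73.1°). The total great-circle distance is δ·R ≈ 1.275 × 6371 ≈ 8125 km, so the target fraction is f = 5000/8125 ≈ 0.615.
Interpolate at f ≈ 0.615 with slerp weights a = sin((1−f)δ)/sin δ ≈ 0.492, b = sin(fδ)/sin δ ≈ 0.739.
p = a·p₁ + b·p₂ ≈ (0.459, -0.851, -0.256); φ = arcsin(p_z) ≈ -14.82°, λ = atan2(p_y, p_x) ≈ -61.62°.

≈ 15°S, 62°W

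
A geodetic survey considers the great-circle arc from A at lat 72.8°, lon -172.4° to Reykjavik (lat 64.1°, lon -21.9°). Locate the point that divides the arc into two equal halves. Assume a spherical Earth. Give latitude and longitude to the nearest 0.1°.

Write both endpoints as unit vectors p₁, p₂ with components (cos φ cos λ, cos φ sin λ, sin φ).
The central angle between the endpoints is δ = arccos(p₁·p₂) ≈ 0.727 rad (41.7°).
Interpolate at f = 1/2 with slerp weights a = sin((1−f)δ)/sin δ ≈ 0.535, b = sin(fδ)/sin δ ≈ 0.535.
p = a·p₁ + b·p₂ ≈ (0.060, -0.108, 0.992); φ = arcsin(p_z) ≈ 82.90°, λ = atan2(p_y, p_x) ≈ -60.96°.

≈ lat 82.9°, lon -61.0°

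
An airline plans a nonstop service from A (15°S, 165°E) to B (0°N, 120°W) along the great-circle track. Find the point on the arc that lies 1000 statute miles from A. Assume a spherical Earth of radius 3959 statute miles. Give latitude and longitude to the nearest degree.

Write both endpoints as unit vectors p₁, p₂ with components (cos φ cos λ, cos φ sin λ, sin φ).
The central angle between the endpoints is δ = arccos(p₁·p₂) ≈ 1.318 rad (75.5°). The total great-circle distance is δ·R ≈ 1.318 × 3959 ≈ 5218 mi, so the target fraction is f = 1000/5218 ≈ 0.192.
Interpolate at f ≈ 0.192 with slerp weights a = sin((1−f)δ)/sin δ ≈ 0.904, b = sin(fδ)/sin δ ≈ 0.258.
p = a·p₁ + b·p₂ ≈ (-0.972, 0.002, -0.234); φ = arcsin(p_z) ≈ -13.53°, λ = atan2(p_y, p_x) ≈ 179.86°.

≈ (14°S, 180°E)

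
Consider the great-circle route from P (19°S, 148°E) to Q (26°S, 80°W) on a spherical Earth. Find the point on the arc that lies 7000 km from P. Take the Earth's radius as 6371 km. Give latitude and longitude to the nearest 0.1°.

≈ (45.7°S, 141.6°W)

Write both endpoints as unit vectors p₁, p₂ with components (cos φ cos λ, cos φ sin λ, sin φ).
The central angle between the endpoints is δ = arccos(p₁·p₂) ≈ 2.011 rad (115.2°). The total great-circle distance is δ·R ≈ 2.011 × 6371 ≈ 12811 km, so the target fraction is f = 7000/12811 ≈ 0.546.
Interpolate at f ≈ 0.546 with slerp weights a = sin((1−f)δ)/sin δ ≈ 0.874, b = sin(fδ)/sin δ ≈ 0.984.
p = a·p₁ + b·p₂ ≈ (-0.547, -0.433, -0.716); φ = arcsin(p_z) ≈ -45.73°, λ = atan2(p_y, p_x) ≈ -141.62°.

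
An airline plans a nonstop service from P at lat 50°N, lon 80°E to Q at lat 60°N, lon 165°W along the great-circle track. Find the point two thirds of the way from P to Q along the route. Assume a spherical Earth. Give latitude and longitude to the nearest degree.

≈ lat 70°N, lon 154°E

Write both endpoints as unit vectors p₁, p₂ with components (cos φ cos λ, cos φ sin λ, sin φ).
The central angle between the endpoints is δ = arccos(p₁·p₂) ≈ 1.015 rad (58.2°).
Interpolate at f = 2/3 with slerp weights a = sin((1−f)δ)/sin δ ≈ 0.391, b = sin(fδ)/sin δ ≈ 0.737.
p = a·p₁ + b·p₂ ≈ (-0.312, 0.152, 0.938); φ = arcsin(p_z) ≈ 69.67°, λ = atan2(p_y, p_x) ≈ 154.06°.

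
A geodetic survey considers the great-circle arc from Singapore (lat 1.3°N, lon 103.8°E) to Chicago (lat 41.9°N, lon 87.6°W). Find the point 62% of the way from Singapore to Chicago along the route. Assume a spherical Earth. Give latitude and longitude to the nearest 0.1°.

The haversine formula gives a central angle δ ≈ 2.366 rad (135.6°) between the endpoints.
Interpolate at f = 0.62 with slerp weights a = sin((1−f)δ)/sin δ ≈ 1.119, b = sin(fδ)/sin δ ≈ 1.421.
p = a·p₁ + b·p₂ ≈ (-0.222, 0.029, 0.975); φ = arcsin(p_z) ≈ 77.04°, λ = atan2(p_y, p_x) ≈ 172.54°.

≈ lat 77.0°N, lon 172.5°E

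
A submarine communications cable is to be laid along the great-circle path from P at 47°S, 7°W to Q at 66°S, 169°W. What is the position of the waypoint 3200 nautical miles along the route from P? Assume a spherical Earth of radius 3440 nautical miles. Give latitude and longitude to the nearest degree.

≈ 78°S, 155°W

Convert each endpoint to a unit vector on the sphere (x = cos φ cos λ, y = cos φ sin λ, z = sin φ).
The central angle between the endpoints is δ = arccos(p₁·p₂) ≈ 1.155 rad (66.2°). The total great-circle distance is δ·R ≈ 1.155 × 3440 ≈ 3972 nmi, so the target fraction is f = 3200/3972 ≈ 0.806.
Interpolate at f ≈ 0.806 with slerp weights a = sin((1−f)δ)/sin δ ≈ 0.243, b = sin(fδ)/sin δ ≈ 0.877.
p = a·p₁ + b·p₂ ≈ (-0.185, -0.088, -0.979); φ = arcsin(p_z) ≈ -78.15°, λ = atan2(p_y, p_x) ≈ -154.54°.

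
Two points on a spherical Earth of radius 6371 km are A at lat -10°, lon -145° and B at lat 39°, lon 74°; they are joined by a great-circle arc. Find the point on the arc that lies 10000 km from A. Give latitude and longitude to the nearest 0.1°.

≈ lat 45.5°, lon 135.5°

Write both endpoints as unit vectors p₁, p₂ with components (cos φ cos λ, cos φ sin λ, sin φ).
The central angle between the endpoints is δ = arccos(p₁·p₂) ≈ 2.352 rad (134.8°). The total great-circle distance is δ·R ≈ 2.352 × 6371 ≈ 14984 km, so the target fraction is f = 10000/14984 ≈ 0.667.
Interpolate at f ≈ 0.667 with slerp weights a = sin((1−f)δ)/sin δ ≈ 0.993, b = sin(fδ)/sin δ ≈ 1.408.
p = a·p₁ + b·p₂ ≈ (-0.499, 0.491, 0.714); φ = arcsin(p_z) ≈ 45.55°, λ = atan2(p_y, p_x) ≈ 135.45°.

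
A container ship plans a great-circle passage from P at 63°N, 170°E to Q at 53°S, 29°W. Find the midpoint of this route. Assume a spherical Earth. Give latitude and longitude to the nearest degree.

The haversine formula gives a central angle δ ≈ 2.896 rad (165.9°) between the endpoints.
Interpolate at f = 1/2 with slerp weights a = sin((1−f)δ)/sin δ ≈ 4.077, b = sin(fδ)/sin δ ≈ 4.077.
p = a·p₁ + b·p₂ ≈ (0.323, -0.868, 0.377); φ = arcsin(p_z) ≈ 22.12°, λ = atan2(p_y, p_x) ≈ -69.58°.

≈ 22°N, 70°W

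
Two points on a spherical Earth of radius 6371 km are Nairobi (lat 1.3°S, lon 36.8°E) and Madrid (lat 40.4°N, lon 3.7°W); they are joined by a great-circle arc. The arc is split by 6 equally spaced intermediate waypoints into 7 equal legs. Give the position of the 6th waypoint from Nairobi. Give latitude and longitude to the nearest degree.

≈ lat 35°N, lon 4°E

Write both endpoints as unit vectors p₁, p₂ with components (cos φ cos λ, cos φ sin λ, sin φ).
The central angle between the endpoints is δ = arccos(p₁·p₂) ≈ 0.971 rad (55.7°).
Interpolate at f = 6/7 with slerp weights a = sin((1−f)δ)/sin δ ≈ 0.168, b = sin(fδ)/sin δ ≈ 0.896.
p = a·p₁ + b·p₂ ≈ (0.815, 0.056, 0.577); φ = arcsin(p_z) ≈ 35.23°, λ = atan2(p_y, p_x) ≈ 3.95°.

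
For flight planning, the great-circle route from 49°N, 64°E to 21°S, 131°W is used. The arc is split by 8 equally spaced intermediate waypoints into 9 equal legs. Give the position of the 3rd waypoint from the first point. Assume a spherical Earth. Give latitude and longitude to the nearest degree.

≈ 68°N, 167°E

Convert each endpoint to a unit vector on the sphere (x = cos φ cos λ, y = cos φ sin λ, z = sin φ).
The central angle between the endpoints is δ = arccos(p₁·p₂) ≈ 2.610 rad (149.6°).
Interpolate at f = 3/9 with slerp weights a = sin((1−f)δ)/sin δ ≈ 1.945, b = sin(fδ)/sin δ ≈ 1.508.
p = a·p₁ + b·p₂ ≈ (-0.364, 0.084, 0.927); φ = arcsin(p_z) ≈ 68.04°, λ = atan2(p_y, p_x) ≈ 166.99°.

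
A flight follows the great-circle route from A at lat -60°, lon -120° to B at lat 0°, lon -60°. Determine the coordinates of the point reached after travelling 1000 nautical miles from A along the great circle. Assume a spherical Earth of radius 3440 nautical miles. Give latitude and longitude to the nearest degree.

The haversine formula gives a central angle δ ≈ 1.318 rad (75.5°) between the endpoints. The total great-circle distance is δ·R ≈ 1.318 × 3440 ≈ 4534 nmi, so the target fraction is f = 1000/4534 ≈ 0.221.
Interpolate at f ≈ 0.221 with slerp weights a = sin((1−f)δ)/sin δ ≈ 0.884, b = sin(fδ)/sin δ ≈ 0.296.
p = a·p₁ + b·p₂ ≈ (-0.073, -0.639, -0.766); φ = arcsin(p_z) ≈ -49.96°, λ = atan2(p_y, p_x) ≈ -96.52°.

≈ lat -50°, lon -97°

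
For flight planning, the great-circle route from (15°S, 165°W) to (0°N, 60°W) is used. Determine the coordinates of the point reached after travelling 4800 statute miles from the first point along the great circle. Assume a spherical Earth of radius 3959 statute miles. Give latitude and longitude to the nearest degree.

Write both endpoints as unit vectors p₁, p₂ with components (cos φ cos λ, cos φ sin λ, sin φ).
The central angle between the endpoints is δ = arccos(p₁·p₂) ≈ 1.823 rad (104.5°). The total great-circle distance is δ·R ≈ 1.823 × 3959 ≈ 7219 mi, so the target fraction is f = 4800/7219 ≈ 0.665.
Interpolate at f ≈ 0.665 with slerp weights a = sin((1−f)δ)/sin δ ≈ 0.593, b = sin(fδ)/sin δ ≈ 0.967.
p = a·p₁ + b·p₂ ≈ (-0.069, -0.986, -0.153); φ = arcsin(p_z) ≈ -8.82°, λ = atan2(p_y, p_x) ≈ -94.02°.

≈ (9°S, 94°W)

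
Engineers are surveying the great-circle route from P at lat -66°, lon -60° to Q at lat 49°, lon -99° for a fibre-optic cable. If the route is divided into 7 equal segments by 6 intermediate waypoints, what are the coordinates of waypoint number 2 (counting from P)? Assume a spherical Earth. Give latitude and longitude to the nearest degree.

The haversine formula gives a central angle δ ≈ 2.074 rad (118.8°) between the endpoints.
Interpolate at f = 2/7 with slerp weights a = sin((1−f)δ)/sin δ ≈ 1.137, b = sin(fδ)/sin δ ≈ 0.637.
p = a·p₁ + b·p₂ ≈ (0.166, -0.813, -0.557); φ = arcsin(p_z) ≈ -33.88°, λ = atan2(p_y, p_x) ≈ -78.48°.

≈ lat -34°, lon -78°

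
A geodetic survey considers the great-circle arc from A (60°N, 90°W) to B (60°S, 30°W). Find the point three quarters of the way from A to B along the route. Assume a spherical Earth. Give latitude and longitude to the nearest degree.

≈ (31°S, 50°W)

Convert each endpoint to a unit vector on the sphere (x = cos φ cos λ, y = cos φ sin λ, z = sin φ).
The central angle between the endpoints is δ = arccos(p₁·p₂) ≈ 2.246 rad (128.7°).
Interpolate at f = 3/4 with slerp weights a = sin((1−f)δ)/sin δ ≈ 0.682, b = sin(fδ)/sin δ ≈ 1.273.
p = a·p₁ + b·p₂ ≈ (0.551, -0.659, -0.512); φ = arcsin(p_z) ≈ -30.77°, λ = atan2(p_y, p_x) ≈ -50.10°.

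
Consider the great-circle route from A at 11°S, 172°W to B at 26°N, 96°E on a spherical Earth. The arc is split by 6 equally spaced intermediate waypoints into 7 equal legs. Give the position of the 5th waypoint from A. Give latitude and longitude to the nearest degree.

Convert each endpoint to a unit vector on the sphere (x = cos φ cos λ, y = cos φ sin λ, z = sin φ).
The central angle between the endpoints is δ = arccos(p₁·p₂) ≈ 1.685 rad (96.6°).
Interpolate at f = 5/7 with slerp weights a = sin((1−f)δ)/sin δ ≈ 0.466, b = sin(fδ)/sin δ ≈ 0.940.
p = a·p₁ + b·p₂ ≈ (-0.541, 0.776, 0.323); φ = arcsin(p_z) ≈ 18.84°, λ = atan2(p_y, p_x) ≈ 124.90°.

≈ 19°N, 125°E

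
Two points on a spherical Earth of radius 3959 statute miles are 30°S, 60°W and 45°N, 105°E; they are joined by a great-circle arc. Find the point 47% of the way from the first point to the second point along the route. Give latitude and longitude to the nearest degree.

≈ 35°N, 19°W

The haversine formula gives a central angle δ ≈ 2.809 rad (160.9°) between the endpoints.
Interpolate at f = 0.47 with slerp weights a = sin((1−f)δ)/sin δ ≈ 3.049, b = sin(fδ)/sin δ ≈ 2.963.
p = a·p₁ + b·p₂ ≈ (0.778, -0.263, 0.571); φ = arcsin(p_z) ≈ 34.82°, λ = atan2(p_y, p_x) ≈ -18.65°.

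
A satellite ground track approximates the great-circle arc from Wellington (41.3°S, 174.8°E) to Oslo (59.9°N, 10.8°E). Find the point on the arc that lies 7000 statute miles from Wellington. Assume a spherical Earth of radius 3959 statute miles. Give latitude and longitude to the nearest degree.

Convert each endpoint to a unit vector on the sphere (x = cos φ cos λ, y = cos φ sin λ, z = sin φ).
The central angle between the endpoints is δ = arccos(p₁·p₂) ≈ 2.774 rad (158.9°). The total great-circle distance is δ·R ≈ 2.774 × 3959 ≈ 10982 mi, so the target fraction is f = 7000/10982 ≈ 0.637.
Interpolate at f ≈ 0.637 with slerp weights a = sin((1−f)δ)/sin δ ≈ 2.350, b = sin(fδ)/sin δ ≈ 2.728.
p = a·p₁ + b·p₂ ≈ (-0.414, 0.416, 0.809); φ = arcsin(p_z) ≈ 54.04°, λ = atan2(p_y, p_x) ≈ 134.84°.

≈ (54°N, 135°E)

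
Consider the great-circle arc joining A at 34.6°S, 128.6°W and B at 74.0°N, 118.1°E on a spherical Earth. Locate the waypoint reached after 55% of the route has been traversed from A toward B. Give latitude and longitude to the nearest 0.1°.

Convert each endpoint to a unit vector on the sphere (x = cos φ cos λ, y = cos φ sin λ, z = sin φ).
The central angle between the endpoints is δ = arccos(p₁·p₂) ≈ 2.260 rad (129.5°).
Interpolate at f = 0.55 with slerp weights a = sin((1−f)δ)/sin δ ≈ 1.102, b = sin(fδ)/sin δ ≈ 1.226.
p = a·p₁ + b·p₂ ≈ (-0.725, -0.410, 0.553); φ = arcsin(p_z) ≈ 33.59°, λ = atan2(p_y, p_x) ≈ -150.48°.

≈ 33.6°N, 150.5°W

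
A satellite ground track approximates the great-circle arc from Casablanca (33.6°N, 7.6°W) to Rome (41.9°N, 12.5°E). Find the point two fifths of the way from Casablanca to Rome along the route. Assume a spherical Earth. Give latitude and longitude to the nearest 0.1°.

≈ (37.3°N, 0.1°W)

From cos δ = sin φ₁ sin φ₂ + cos φ₁ cos φ₂ cos Δλ, the central angle is δ ≈ 0.312 rad (17.9°).
Interpolate at f = 2/5 with slerp weights a = sin((1−f)δ)/sin δ ≈ 0.606, b = sin(fδ)/sin δ ≈ 0.406.
p = a·p₁ + b·p₂ ≈ (0.795, -0.001, 0.606); φ = arcsin(p_z) ≈ 37.32°, λ = atan2(p_y, p_x) ≈ -0.11°.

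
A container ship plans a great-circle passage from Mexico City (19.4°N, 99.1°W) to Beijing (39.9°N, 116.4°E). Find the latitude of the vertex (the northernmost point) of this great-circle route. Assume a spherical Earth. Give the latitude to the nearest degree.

The great circle lies in the plane with unit normal n̂ = (p₁ × p₂)/|p₁ × p₂|.
Here n̂_z ≈ -0.453; the vertex latitude is φ_max = arccos|n̂_z| ≈ 63.0°.
Check via Clairaut: cos φ_max = |cos φ₁| · sin C = cos(19.4°)·sin(28.7°) ≈ 0.453, again giving ≈ 63.0°.

≈ 63°N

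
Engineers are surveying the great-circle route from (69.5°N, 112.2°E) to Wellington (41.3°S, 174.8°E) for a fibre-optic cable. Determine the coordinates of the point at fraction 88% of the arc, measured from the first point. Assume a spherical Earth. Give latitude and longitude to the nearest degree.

Write both endpoints as unit vectors p₁, p₂ with components (cos φ cos λ, cos φ sin λ, sin φ).
The central angle between the endpoints is δ = arccos(p₁·p₂) ≈ 2.091 rad (119.8°).
Interpolate at f = 0.88 with slerp weights a = sin((1−f)δ)/sin δ ≈ 0.286, b = sin(fδ)/sin δ ≈ 1.111.
p = a·p₁ + b·p₂ ≈ (-0.869, 0.168, -0.465); φ = arcsin(p_z) ≈ -27.72°, λ = atan2(p_y, p_x) ≈ 169.03°.

≈ (28°S, 169°E)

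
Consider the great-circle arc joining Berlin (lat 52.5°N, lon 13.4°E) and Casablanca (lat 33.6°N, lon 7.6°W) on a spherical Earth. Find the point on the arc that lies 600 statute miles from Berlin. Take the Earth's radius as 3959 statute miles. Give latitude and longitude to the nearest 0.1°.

The haversine formula gives a central angle δ ≈ 0.422 rad (24.2°) between the endpoints. The total great-circle distance is δ·R ≈ 0.422 × 3959 ≈ 1669 mi, so the target fraction is f = 600/1669 ≈ 0.359.
Interpolate at f ≈ 0.359 with slerp weights a = sin((1−f)δ)/sin δ ≈ 0.652, b = sin(fδ)/sin δ ≈ 0.369.
p = a·p₁ + b·p₂ ≈ (0.691, 0.051, 0.721); φ = arcsin(p_z) ≈ 46.17°, λ = atan2(p_y, p_x) ≈ 4.25°.

≈ lat 46.2°N, lon 4.3°E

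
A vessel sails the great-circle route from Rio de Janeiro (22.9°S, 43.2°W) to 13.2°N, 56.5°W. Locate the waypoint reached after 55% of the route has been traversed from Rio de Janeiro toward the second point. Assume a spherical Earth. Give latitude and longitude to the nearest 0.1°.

≈ 3.1°S, 50.7°W

Convert each endpoint to a unit vector on the sphere (x = cos φ cos λ, y = cos φ sin λ, z = sin φ).
The central angle between the endpoints is δ = arccos(p₁·p₂) ≈ 0.670 rad (38.4°).
Interpolate at f = 0.55 with slerp weights a = sin((1−f)δ)/sin δ ≈ 0.478, b = sin(fδ)/sin δ ≈ 0.580.
p = a·p₁ + b·p₂ ≈ (0.633, -0.772, -0.054); φ = arcsin(p_z) ≈ -3.07°, λ = atan2(p_y, p_x) ≈ -50.68°.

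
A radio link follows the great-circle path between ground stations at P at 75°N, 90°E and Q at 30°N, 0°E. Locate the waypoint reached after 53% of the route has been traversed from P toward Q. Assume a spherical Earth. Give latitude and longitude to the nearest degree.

Write both endpoints as unit vectors p₁, p₂ with components (cos φ cos λ, cos φ sin λ, sin φ).
The central angle between the endpoints is δ = arccos(p₁·p₂) ≈ 1.067 rad (61.1°).
Interpolate at f = 0.53 with slerp weights a = sin((1−f)δ)/sin δ ≈ 0.549, b = sin(fδ)/sin δ ≈ 0.612.
p = a·p₁ + b·p₂ ≈ (0.530, 0.142, 0.836); φ = arcsin(p_z) ≈ 56.73°, λ = atan2(p_y, p_x) ≈ 15.01°.

≈ 57°N, 15°E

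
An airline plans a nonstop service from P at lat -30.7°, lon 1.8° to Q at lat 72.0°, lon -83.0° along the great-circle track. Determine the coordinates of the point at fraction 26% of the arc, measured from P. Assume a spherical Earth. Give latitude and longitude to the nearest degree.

Write both endpoints as unit vectors p₁, p₂ with components (cos φ cos λ, cos φ sin λ, sin φ).
The central angle between the endpoints is δ = arccos(p₁·p₂) ≈ 2.050 rad (117.5°).
Interpolate at f = 0.26 with slerp weights a = sin((1−f)δ)/sin δ ≈ 1.126, b = sin(fδ)/sin δ ≈ 0.573.
p = a·p₁ + b·p₂ ≈ (0.989, -0.145, -0.030); φ = arcsin(p_z) ≈ -1.71°, λ = atan2(p_y, p_x) ≈ -8.36°.

≈ lat -2°, lon -8°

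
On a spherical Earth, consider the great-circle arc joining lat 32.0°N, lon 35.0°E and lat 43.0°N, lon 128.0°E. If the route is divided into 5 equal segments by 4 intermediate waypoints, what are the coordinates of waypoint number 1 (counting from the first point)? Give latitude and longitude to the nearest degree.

≈ lat 40°N, lon 49°E

Write both endpoints as unit vectors p₁, p₂ with components (cos φ cos λ, cos φ sin λ, sin φ).
The central angle between the endpoints is δ = arccos(p₁·p₂) ≈ 1.236 rad (70.8°).
Interpolate at f = 1/5 with slerp weights a = sin((1−f)δ)/sin δ ≈ 0.884, b = sin(fδ)/sin δ ≈ 0.259.
p = a·p₁ + b·p₂ ≈ (0.498, 0.579, 0.645); φ = arcsin(p_z) ≈ 40.19°, λ = atan2(p_y, p_x) ≈ 49.34°.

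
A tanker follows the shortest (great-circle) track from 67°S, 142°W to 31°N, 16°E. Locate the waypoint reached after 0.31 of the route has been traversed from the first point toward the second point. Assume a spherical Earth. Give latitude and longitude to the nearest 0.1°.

≈ 63.5°S, 15.6°W

Convert each endpoint to a unit vector on the sphere (x = cos φ cos λ, y = cos φ sin λ, z = sin φ).
The central angle between the endpoints is δ = arccos(p₁·p₂) ≈ 2.473 rad (141.7°).
Interpolate at f = 0.31 with slerp weights a = sin((1−f)δ)/sin δ ≈ 1.598, b = sin(fδ)/sin δ ≈ 1.119.
p = a·p₁ + b·p₂ ≈ (0.430, -0.120, -0.895); φ = arcsin(p_z) ≈ -63.49°, λ = atan2(p_y, p_x) ≈ -15.61°.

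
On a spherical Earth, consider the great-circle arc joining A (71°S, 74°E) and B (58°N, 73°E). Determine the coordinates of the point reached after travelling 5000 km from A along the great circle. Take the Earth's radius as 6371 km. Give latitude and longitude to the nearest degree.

≈ (26°S, 73°E)

The haversine formula gives a central angle δ ≈ 2.252 rad (129.0°) between the endpoints. The total great-circle distance is δ·R ≈ 2.252 × 6371 ≈ 14344 km, so the target fraction is f = 5000/14344 ≈ 0.349.
Interpolate at f ≈ 0.349 with slerp weights a = sin((1−f)δ)/sin δ ≈ 1.280, b = sin(fδ)/sin δ ≈ 0.909.
p = a·p₁ + b·p₂ ≈ (0.256, 0.861, -0.439); φ = arcsin(p_z) ≈ -26.03°, λ = atan2(p_y, p_x) ≈ 73.46°.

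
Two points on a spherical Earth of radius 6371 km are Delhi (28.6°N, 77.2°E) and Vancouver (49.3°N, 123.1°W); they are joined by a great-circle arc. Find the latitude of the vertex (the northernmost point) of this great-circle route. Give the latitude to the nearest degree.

≈ 78°N

The great circle lies in the plane with unit normal n̂ = (p₁ × p₂)/|p₁ × p₂|.
Here n̂_z ≈ +0.202; the vertex latitude is φ_max = arccos|n̂_z| ≈ 78.4°.
Check via Clairaut: cos φ_max = |cos φ₁| · sin C = cos(28.6°)·sin(13.3°) ≈ 0.202, again giving ≈ 78.4°.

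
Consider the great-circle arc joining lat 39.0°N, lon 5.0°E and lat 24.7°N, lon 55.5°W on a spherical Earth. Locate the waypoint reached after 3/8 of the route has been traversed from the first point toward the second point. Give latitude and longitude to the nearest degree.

Convert each endpoint to a unit vector on the sphere (x = cos φ cos λ, y = cos φ sin λ, z = sin φ).
The central angle between the endpoints is δ = arccos(p₁·p₂) ≈ 0.914 rad (52.4°).
Interpolate at f = 3/8 with slerp weights a = sin((1−f)δ)/sin δ ≈ 0.683, b = sin(fδ)/sin δ ≈ 0.424.
p = a·p₁ + b·p₂ ≈ (0.747, -0.271, 0.607); φ = arcsin(p_z) ≈ 37.37°, λ = atan2(p_y, p_x) ≈ -19.97°.

≈ lat 37°N, lon 20°W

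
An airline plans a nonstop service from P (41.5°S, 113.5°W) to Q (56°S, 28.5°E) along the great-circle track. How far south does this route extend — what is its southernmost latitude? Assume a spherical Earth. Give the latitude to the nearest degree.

The great circle lies in the plane with unit normal n̂ = (p₁ × p₂)/|p₁ × p₂|.
Here n̂_z ≈ +0.264; the vertex latitude is φ_max = arccos|n̂_z| ≈ 74.7°.
Check via Clairaut: cos φ_max = |cos φ₁| · sin C = cos(41.5°)·sin(159.3°) ≈ 0.264, again giving ≈ 74.7°.

≈ 75°S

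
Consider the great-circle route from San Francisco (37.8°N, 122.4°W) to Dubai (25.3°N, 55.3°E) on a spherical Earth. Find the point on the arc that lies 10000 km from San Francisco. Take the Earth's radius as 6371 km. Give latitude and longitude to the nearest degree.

From cos δ = sin φ₁ sin φ₂ + cos φ₁ cos φ₂ cos Δλ, the central angle is δ ≈ 2.040 rad (116.9°). The total great-circle distance is δ·R ≈ 2.040 × 6371 ≈ 12995 km, so the target fraction is f = 10000/12995 ≈ 0.770.
Interpolate at f ≈ 0.770 with slerp weights a = sin((1−f)δ)/sin δ ≈ 0.508, b = sin(fδ)/sin δ ≈ 1.121.
p = a·p₁ + b·p₂ ≈ (0.362, 0.494, 0.790); φ = arcsin(p_z) ≈ 52.21°, λ = atan2(p_y, p_x) ≈ 53.79°.

≈ 52°N, 54°E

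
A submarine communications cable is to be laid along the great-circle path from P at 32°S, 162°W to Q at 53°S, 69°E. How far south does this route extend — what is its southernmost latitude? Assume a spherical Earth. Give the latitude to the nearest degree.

The great circle lies in the plane with unit normal n̂ = (p₁ × p₂)/|p₁ × p₂|.
Here n̂_z ≈ -0.399; the vertex latitude is φ_max = arccos|n̂_z| ≈ 66.5°.
Check via Clairaut: cos φ_max = |cos φ₁| · sin C = cos(32.0°)·sin(152.0°) ≈ 0.399, again giving ≈ 66.5°.

≈ 67°S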